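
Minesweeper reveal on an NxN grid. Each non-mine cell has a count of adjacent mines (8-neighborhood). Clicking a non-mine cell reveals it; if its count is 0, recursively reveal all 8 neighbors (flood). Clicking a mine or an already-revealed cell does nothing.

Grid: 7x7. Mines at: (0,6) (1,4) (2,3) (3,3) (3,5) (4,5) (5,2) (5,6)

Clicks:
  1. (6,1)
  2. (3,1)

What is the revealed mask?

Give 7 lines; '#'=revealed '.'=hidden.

Click 1 (6,1) count=1: revealed 1 new [(6,1)] -> total=1
Click 2 (3,1) count=0: revealed 20 new [(0,0) (0,1) (0,2) (0,3) (1,0) (1,1) (1,2) (1,3) (2,0) (2,1) (2,2) (3,0) (3,1) (3,2) (4,0) (4,1) (4,2) (5,0) (5,1) (6,0)] -> total=21

Answer: ####...
####...
###....
###....
###....
##.....
##.....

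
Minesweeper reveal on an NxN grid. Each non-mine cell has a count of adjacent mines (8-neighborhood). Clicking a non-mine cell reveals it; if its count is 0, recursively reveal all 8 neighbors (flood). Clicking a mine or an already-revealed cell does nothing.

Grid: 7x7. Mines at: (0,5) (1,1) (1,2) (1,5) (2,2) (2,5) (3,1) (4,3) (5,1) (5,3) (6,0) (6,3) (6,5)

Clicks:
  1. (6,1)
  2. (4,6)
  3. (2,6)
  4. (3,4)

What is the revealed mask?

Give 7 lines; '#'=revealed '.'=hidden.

Click 1 (6,1) count=2: revealed 1 new [(6,1)] -> total=1
Click 2 (4,6) count=0: revealed 9 new [(3,4) (3,5) (3,6) (4,4) (4,5) (4,6) (5,4) (5,5) (5,6)] -> total=10
Click 3 (2,6) count=2: revealed 1 new [(2,6)] -> total=11
Click 4 (3,4) count=2: revealed 0 new [(none)] -> total=11

Answer: .......
.......
......#
....###
....###
....###
.#.....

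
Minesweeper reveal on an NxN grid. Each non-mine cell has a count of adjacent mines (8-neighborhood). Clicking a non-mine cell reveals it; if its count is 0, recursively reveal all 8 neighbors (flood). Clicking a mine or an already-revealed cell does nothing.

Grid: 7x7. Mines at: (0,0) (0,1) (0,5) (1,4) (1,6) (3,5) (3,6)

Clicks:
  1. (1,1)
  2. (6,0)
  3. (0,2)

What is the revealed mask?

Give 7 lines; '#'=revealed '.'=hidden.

Click 1 (1,1) count=2: revealed 1 new [(1,1)] -> total=1
Click 2 (6,0) count=0: revealed 34 new [(1,0) (1,2) (1,3) (2,0) (2,1) (2,2) (2,3) (2,4) (3,0) (3,1) (3,2) (3,3) (3,4) (4,0) (4,1) (4,2) (4,3) (4,4) (4,5) (4,6) (5,0) (5,1) (5,2) (5,3) (5,4) (5,5) (5,6) (6,0) (6,1) (6,2) (6,3) (6,4) (6,5) (6,6)] -> total=35
Click 3 (0,2) count=1: revealed 1 new [(0,2)] -> total=36

Answer: ..#....
####...
#####..
#####..
#######
#######
#######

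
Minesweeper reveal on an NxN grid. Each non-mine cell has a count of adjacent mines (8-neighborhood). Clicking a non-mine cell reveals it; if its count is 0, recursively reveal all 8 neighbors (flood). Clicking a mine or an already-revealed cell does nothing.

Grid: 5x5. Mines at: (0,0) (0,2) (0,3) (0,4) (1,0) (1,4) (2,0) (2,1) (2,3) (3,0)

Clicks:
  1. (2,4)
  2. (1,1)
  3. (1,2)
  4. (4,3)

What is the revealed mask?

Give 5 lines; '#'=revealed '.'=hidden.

Answer: .....
.##..
....#
.####
.####

Derivation:
Click 1 (2,4) count=2: revealed 1 new [(2,4)] -> total=1
Click 2 (1,1) count=5: revealed 1 new [(1,1)] -> total=2
Click 3 (1,2) count=4: revealed 1 new [(1,2)] -> total=3
Click 4 (4,3) count=0: revealed 8 new [(3,1) (3,2) (3,3) (3,4) (4,1) (4,2) (4,3) (4,4)] -> total=11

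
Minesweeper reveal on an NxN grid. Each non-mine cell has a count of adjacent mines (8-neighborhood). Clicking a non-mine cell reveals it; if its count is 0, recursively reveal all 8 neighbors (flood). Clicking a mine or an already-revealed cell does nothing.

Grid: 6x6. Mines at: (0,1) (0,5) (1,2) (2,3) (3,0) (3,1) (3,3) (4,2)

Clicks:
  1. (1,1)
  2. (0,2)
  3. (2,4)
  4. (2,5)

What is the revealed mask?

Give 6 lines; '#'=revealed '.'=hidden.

Answer: ..#...
.#..##
....##
....##
...###
...###

Derivation:
Click 1 (1,1) count=2: revealed 1 new [(1,1)] -> total=1
Click 2 (0,2) count=2: revealed 1 new [(0,2)] -> total=2
Click 3 (2,4) count=2: revealed 1 new [(2,4)] -> total=3
Click 4 (2,5) count=0: revealed 11 new [(1,4) (1,5) (2,5) (3,4) (3,5) (4,3) (4,4) (4,5) (5,3) (5,4) (5,5)] -> total=14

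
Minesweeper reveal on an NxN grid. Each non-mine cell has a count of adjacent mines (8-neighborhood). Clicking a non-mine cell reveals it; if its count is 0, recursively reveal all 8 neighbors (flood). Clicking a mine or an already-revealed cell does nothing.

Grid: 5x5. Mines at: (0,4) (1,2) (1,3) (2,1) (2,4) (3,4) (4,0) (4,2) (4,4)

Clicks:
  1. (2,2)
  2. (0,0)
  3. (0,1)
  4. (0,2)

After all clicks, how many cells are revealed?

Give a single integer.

Click 1 (2,2) count=3: revealed 1 new [(2,2)] -> total=1
Click 2 (0,0) count=0: revealed 4 new [(0,0) (0,1) (1,0) (1,1)] -> total=5
Click 3 (0,1) count=1: revealed 0 new [(none)] -> total=5
Click 4 (0,2) count=2: revealed 1 new [(0,2)] -> total=6

Answer: 6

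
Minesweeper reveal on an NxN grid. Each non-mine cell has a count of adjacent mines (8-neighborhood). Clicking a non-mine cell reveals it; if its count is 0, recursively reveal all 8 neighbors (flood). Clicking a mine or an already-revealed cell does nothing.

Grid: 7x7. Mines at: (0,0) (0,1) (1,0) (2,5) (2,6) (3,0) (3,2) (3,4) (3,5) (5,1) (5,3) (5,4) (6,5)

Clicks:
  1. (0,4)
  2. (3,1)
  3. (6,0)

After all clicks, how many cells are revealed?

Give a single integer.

Answer: 15

Derivation:
Click 1 (0,4) count=0: revealed 13 new [(0,2) (0,3) (0,4) (0,5) (0,6) (1,2) (1,3) (1,4) (1,5) (1,6) (2,2) (2,3) (2,4)] -> total=13
Click 2 (3,1) count=2: revealed 1 new [(3,1)] -> total=14
Click 3 (6,0) count=1: revealed 1 new [(6,0)] -> total=15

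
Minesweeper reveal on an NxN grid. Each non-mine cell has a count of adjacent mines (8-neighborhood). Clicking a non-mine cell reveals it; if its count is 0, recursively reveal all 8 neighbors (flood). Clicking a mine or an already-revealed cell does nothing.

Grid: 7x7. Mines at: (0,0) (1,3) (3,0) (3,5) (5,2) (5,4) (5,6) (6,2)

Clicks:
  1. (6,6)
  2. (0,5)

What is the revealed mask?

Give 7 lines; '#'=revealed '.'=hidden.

Click 1 (6,6) count=1: revealed 1 new [(6,6)] -> total=1
Click 2 (0,5) count=0: revealed 9 new [(0,4) (0,5) (0,6) (1,4) (1,5) (1,6) (2,4) (2,5) (2,6)] -> total=10

Answer: ....###
....###
....###
.......
.......
.......
......#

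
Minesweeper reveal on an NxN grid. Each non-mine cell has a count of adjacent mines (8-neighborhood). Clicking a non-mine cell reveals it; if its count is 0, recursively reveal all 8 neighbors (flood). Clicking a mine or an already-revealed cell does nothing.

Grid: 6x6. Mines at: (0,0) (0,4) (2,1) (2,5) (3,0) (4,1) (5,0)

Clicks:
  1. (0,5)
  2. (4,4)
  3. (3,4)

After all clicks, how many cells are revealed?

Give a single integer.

Click 1 (0,5) count=1: revealed 1 new [(0,5)] -> total=1
Click 2 (4,4) count=0: revealed 18 new [(1,2) (1,3) (1,4) (2,2) (2,3) (2,4) (3,2) (3,3) (3,4) (3,5) (4,2) (4,3) (4,4) (4,5) (5,2) (5,3) (5,4) (5,5)] -> total=19
Click 3 (3,4) count=1: revealed 0 new [(none)] -> total=19

Answer: 19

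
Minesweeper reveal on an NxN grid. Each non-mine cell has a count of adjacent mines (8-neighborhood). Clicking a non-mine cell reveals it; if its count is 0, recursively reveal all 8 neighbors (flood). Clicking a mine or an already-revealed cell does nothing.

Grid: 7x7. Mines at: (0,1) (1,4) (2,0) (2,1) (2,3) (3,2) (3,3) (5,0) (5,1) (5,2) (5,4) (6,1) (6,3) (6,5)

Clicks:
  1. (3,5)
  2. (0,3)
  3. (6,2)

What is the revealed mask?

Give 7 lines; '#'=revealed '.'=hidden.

Click 1 (3,5) count=0: revealed 15 new [(0,5) (0,6) (1,5) (1,6) (2,4) (2,5) (2,6) (3,4) (3,5) (3,6) (4,4) (4,5) (4,6) (5,5) (5,6)] -> total=15
Click 2 (0,3) count=1: revealed 1 new [(0,3)] -> total=16
Click 3 (6,2) count=4: revealed 1 new [(6,2)] -> total=17

Answer: ...#.##
.....##
....###
....###
....###
.....##
..#....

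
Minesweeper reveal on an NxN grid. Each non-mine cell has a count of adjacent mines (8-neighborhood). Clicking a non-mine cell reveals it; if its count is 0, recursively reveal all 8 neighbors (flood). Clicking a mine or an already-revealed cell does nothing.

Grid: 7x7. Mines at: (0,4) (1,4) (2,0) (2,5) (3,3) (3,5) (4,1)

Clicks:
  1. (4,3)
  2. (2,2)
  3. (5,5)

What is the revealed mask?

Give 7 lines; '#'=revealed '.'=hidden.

Click 1 (4,3) count=1: revealed 1 new [(4,3)] -> total=1
Click 2 (2,2) count=1: revealed 1 new [(2,2)] -> total=2
Click 3 (5,5) count=0: revealed 18 new [(4,2) (4,4) (4,5) (4,6) (5,0) (5,1) (5,2) (5,3) (5,4) (5,5) (5,6) (6,0) (6,1) (6,2) (6,3) (6,4) (6,5) (6,6)] -> total=20

Answer: .......
.......
..#....
.......
..#####
#######
#######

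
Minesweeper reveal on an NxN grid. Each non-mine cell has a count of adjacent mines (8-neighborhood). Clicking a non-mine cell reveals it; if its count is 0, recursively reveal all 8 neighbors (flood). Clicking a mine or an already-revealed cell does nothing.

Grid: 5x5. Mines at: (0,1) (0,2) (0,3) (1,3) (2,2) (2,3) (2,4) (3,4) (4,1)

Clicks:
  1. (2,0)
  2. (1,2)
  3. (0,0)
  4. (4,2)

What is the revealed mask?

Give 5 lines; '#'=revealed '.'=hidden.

Answer: #....
###..
##...
##...
..#..

Derivation:
Click 1 (2,0) count=0: revealed 6 new [(1,0) (1,1) (2,0) (2,1) (3,0) (3,1)] -> total=6
Click 2 (1,2) count=6: revealed 1 new [(1,2)] -> total=7
Click 3 (0,0) count=1: revealed 1 new [(0,0)] -> total=8
Click 4 (4,2) count=1: revealed 1 new [(4,2)] -> total=9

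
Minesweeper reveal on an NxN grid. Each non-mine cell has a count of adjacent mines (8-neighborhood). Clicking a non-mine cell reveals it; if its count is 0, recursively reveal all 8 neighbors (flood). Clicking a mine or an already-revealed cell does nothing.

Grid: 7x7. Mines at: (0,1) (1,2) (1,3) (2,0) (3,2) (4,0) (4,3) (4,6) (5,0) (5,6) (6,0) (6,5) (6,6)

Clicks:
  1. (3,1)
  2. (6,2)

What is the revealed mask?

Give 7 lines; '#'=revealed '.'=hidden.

Click 1 (3,1) count=3: revealed 1 new [(3,1)] -> total=1
Click 2 (6,2) count=0: revealed 8 new [(5,1) (5,2) (5,3) (5,4) (6,1) (6,2) (6,3) (6,4)] -> total=9

Answer: .......
.......
.......
.#.....
.......
.####..
.####..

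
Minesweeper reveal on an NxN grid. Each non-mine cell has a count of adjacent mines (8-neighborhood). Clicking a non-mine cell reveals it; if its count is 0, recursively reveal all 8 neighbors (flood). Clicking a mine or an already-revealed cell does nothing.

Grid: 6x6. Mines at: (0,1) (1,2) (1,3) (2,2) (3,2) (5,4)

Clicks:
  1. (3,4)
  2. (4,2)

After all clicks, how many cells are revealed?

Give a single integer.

Click 1 (3,4) count=0: revealed 13 new [(0,4) (0,5) (1,4) (1,5) (2,3) (2,4) (2,5) (3,3) (3,4) (3,5) (4,3) (4,4) (4,5)] -> total=13
Click 2 (4,2) count=1: revealed 1 new [(4,2)] -> total=14

Answer: 14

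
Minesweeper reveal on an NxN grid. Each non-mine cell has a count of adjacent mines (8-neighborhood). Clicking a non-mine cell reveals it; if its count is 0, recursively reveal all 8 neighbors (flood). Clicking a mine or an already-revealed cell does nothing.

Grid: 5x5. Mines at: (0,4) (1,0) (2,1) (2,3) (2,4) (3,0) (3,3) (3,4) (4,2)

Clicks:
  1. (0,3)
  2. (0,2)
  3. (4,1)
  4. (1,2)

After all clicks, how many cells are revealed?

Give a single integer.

Click 1 (0,3) count=1: revealed 1 new [(0,3)] -> total=1
Click 2 (0,2) count=0: revealed 5 new [(0,1) (0,2) (1,1) (1,2) (1,3)] -> total=6
Click 3 (4,1) count=2: revealed 1 new [(4,1)] -> total=7
Click 4 (1,2) count=2: revealed 0 new [(none)] -> total=7

Answer: 7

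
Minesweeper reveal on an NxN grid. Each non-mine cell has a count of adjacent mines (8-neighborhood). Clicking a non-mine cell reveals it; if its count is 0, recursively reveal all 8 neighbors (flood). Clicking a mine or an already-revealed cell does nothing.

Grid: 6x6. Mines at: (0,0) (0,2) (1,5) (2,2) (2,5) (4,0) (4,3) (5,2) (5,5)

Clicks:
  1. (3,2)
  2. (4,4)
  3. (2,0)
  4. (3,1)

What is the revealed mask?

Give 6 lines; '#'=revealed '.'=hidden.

Click 1 (3,2) count=2: revealed 1 new [(3,2)] -> total=1
Click 2 (4,4) count=2: revealed 1 new [(4,4)] -> total=2
Click 3 (2,0) count=0: revealed 6 new [(1,0) (1,1) (2,0) (2,1) (3,0) (3,1)] -> total=8
Click 4 (3,1) count=2: revealed 0 new [(none)] -> total=8

Answer: ......
##....
##....
###...
....#.
......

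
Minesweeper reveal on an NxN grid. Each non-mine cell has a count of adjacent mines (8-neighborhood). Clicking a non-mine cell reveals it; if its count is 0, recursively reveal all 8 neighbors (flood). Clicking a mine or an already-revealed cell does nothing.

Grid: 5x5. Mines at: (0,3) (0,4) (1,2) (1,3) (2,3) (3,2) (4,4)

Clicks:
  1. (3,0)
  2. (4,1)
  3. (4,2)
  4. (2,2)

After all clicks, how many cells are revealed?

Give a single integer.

Click 1 (3,0) count=0: revealed 10 new [(0,0) (0,1) (1,0) (1,1) (2,0) (2,1) (3,0) (3,1) (4,0) (4,1)] -> total=10
Click 2 (4,1) count=1: revealed 0 new [(none)] -> total=10
Click 3 (4,2) count=1: revealed 1 new [(4,2)] -> total=11
Click 4 (2,2) count=4: revealed 1 new [(2,2)] -> total=12

Answer: 12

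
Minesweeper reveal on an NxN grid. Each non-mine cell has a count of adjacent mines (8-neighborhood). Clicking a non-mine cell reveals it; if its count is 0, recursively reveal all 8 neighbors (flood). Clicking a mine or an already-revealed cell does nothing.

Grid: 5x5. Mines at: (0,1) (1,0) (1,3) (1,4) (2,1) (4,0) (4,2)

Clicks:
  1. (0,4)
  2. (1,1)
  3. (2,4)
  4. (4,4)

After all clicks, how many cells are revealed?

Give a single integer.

Click 1 (0,4) count=2: revealed 1 new [(0,4)] -> total=1
Click 2 (1,1) count=3: revealed 1 new [(1,1)] -> total=2
Click 3 (2,4) count=2: revealed 1 new [(2,4)] -> total=3
Click 4 (4,4) count=0: revealed 5 new [(2,3) (3,3) (3,4) (4,3) (4,4)] -> total=8

Answer: 8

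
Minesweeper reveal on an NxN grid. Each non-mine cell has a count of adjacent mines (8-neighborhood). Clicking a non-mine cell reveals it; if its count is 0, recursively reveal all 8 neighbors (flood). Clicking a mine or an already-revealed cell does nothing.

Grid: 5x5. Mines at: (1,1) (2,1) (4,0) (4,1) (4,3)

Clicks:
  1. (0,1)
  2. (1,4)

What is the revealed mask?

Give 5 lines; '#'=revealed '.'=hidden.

Answer: .####
..###
..###
..###
.....

Derivation:
Click 1 (0,1) count=1: revealed 1 new [(0,1)] -> total=1
Click 2 (1,4) count=0: revealed 12 new [(0,2) (0,3) (0,4) (1,2) (1,3) (1,4) (2,2) (2,3) (2,4) (3,2) (3,3) (3,4)] -> total=13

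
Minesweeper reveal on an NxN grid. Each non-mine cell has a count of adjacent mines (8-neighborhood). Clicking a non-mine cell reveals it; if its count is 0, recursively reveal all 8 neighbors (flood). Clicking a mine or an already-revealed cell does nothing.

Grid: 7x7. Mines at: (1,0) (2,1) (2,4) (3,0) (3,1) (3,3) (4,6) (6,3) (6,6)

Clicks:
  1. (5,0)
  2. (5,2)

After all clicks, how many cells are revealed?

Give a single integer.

Click 1 (5,0) count=0: revealed 9 new [(4,0) (4,1) (4,2) (5,0) (5,1) (5,2) (6,0) (6,1) (6,2)] -> total=9
Click 2 (5,2) count=1: revealed 0 new [(none)] -> total=9

Answer: 9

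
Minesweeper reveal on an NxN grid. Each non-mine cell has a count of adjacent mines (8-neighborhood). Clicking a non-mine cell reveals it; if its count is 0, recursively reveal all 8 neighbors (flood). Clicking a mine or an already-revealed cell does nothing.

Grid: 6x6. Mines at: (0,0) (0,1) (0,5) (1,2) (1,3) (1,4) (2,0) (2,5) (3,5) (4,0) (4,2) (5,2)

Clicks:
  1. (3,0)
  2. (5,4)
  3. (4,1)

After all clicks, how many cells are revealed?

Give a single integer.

Answer: 8

Derivation:
Click 1 (3,0) count=2: revealed 1 new [(3,0)] -> total=1
Click 2 (5,4) count=0: revealed 6 new [(4,3) (4,4) (4,5) (5,3) (5,4) (5,5)] -> total=7
Click 3 (4,1) count=3: revealed 1 new [(4,1)] -> total=8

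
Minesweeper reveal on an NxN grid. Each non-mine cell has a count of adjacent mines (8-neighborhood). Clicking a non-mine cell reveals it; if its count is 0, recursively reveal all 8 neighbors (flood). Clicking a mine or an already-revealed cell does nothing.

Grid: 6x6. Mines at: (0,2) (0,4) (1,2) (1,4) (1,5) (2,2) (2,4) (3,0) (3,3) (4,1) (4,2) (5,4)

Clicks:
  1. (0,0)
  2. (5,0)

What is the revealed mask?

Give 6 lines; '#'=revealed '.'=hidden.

Click 1 (0,0) count=0: revealed 6 new [(0,0) (0,1) (1,0) (1,1) (2,0) (2,1)] -> total=6
Click 2 (5,0) count=1: revealed 1 new [(5,0)] -> total=7

Answer: ##....
##....
##....
......
......
#.....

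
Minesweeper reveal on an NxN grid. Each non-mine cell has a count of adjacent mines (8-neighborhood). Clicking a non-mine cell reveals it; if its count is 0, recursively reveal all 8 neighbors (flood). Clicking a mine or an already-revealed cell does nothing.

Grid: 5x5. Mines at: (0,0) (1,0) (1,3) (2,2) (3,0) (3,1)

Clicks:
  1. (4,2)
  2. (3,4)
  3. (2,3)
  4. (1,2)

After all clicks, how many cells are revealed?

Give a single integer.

Click 1 (4,2) count=1: revealed 1 new [(4,2)] -> total=1
Click 2 (3,4) count=0: revealed 7 new [(2,3) (2,4) (3,2) (3,3) (3,4) (4,3) (4,4)] -> total=8
Click 3 (2,3) count=2: revealed 0 new [(none)] -> total=8
Click 4 (1,2) count=2: revealed 1 new [(1,2)] -> total=9

Answer: 9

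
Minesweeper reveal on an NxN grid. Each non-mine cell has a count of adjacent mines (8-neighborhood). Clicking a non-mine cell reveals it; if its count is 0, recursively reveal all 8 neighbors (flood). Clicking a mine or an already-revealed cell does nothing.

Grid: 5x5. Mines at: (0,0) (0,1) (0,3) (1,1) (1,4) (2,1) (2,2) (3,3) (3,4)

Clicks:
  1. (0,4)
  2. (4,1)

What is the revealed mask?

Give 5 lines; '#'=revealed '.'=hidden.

Click 1 (0,4) count=2: revealed 1 new [(0,4)] -> total=1
Click 2 (4,1) count=0: revealed 6 new [(3,0) (3,1) (3,2) (4,0) (4,1) (4,2)] -> total=7

Answer: ....#
.....
.....
###..
###..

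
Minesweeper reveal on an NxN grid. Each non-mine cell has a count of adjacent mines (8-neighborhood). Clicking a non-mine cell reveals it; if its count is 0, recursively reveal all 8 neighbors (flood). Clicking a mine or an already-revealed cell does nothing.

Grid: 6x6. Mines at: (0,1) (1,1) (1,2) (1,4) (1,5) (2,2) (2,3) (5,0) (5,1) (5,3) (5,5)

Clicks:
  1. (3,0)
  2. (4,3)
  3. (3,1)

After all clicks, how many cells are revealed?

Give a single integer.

Click 1 (3,0) count=0: revealed 6 new [(2,0) (2,1) (3,0) (3,1) (4,0) (4,1)] -> total=6
Click 2 (4,3) count=1: revealed 1 new [(4,3)] -> total=7
Click 3 (3,1) count=1: revealed 0 new [(none)] -> total=7

Answer: 7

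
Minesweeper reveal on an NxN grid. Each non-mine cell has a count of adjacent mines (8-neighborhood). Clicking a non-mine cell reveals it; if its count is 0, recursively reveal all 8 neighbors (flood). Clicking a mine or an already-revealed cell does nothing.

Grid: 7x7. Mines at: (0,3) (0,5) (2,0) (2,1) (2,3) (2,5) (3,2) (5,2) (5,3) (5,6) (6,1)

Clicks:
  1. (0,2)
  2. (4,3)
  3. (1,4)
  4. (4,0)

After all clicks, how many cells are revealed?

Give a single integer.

Click 1 (0,2) count=1: revealed 1 new [(0,2)] -> total=1
Click 2 (4,3) count=3: revealed 1 new [(4,3)] -> total=2
Click 3 (1,4) count=4: revealed 1 new [(1,4)] -> total=3
Click 4 (4,0) count=0: revealed 6 new [(3,0) (3,1) (4,0) (4,1) (5,0) (5,1)] -> total=9

Answer: 9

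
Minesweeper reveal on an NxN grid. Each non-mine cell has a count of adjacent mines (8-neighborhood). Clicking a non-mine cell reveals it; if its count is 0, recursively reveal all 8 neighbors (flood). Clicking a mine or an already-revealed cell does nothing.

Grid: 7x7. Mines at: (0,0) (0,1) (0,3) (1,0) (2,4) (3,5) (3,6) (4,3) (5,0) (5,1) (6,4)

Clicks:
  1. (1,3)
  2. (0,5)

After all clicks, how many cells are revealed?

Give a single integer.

Answer: 9

Derivation:
Click 1 (1,3) count=2: revealed 1 new [(1,3)] -> total=1
Click 2 (0,5) count=0: revealed 8 new [(0,4) (0,5) (0,6) (1,4) (1,5) (1,6) (2,5) (2,6)] -> total=9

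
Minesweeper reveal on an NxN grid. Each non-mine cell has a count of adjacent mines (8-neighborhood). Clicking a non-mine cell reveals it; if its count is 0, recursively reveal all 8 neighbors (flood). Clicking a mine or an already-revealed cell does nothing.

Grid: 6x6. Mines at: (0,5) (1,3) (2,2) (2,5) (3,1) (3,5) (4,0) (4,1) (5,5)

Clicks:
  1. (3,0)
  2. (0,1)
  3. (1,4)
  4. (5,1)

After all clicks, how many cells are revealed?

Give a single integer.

Click 1 (3,0) count=3: revealed 1 new [(3,0)] -> total=1
Click 2 (0,1) count=0: revealed 8 new [(0,0) (0,1) (0,2) (1,0) (1,1) (1,2) (2,0) (2,1)] -> total=9
Click 3 (1,4) count=3: revealed 1 new [(1,4)] -> total=10
Click 4 (5,1) count=2: revealed 1 new [(5,1)] -> total=11

Answer: 11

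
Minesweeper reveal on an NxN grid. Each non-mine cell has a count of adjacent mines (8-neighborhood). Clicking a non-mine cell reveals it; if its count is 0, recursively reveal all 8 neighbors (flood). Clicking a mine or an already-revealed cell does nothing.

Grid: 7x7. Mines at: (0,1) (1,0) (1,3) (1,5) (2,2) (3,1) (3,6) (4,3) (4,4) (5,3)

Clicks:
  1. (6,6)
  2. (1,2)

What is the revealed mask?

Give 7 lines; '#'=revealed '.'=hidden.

Click 1 (6,6) count=0: revealed 8 new [(4,5) (4,6) (5,4) (5,5) (5,6) (6,4) (6,5) (6,6)] -> total=8
Click 2 (1,2) count=3: revealed 1 new [(1,2)] -> total=9

Answer: .......
..#....
.......
.......
.....##
....###
....###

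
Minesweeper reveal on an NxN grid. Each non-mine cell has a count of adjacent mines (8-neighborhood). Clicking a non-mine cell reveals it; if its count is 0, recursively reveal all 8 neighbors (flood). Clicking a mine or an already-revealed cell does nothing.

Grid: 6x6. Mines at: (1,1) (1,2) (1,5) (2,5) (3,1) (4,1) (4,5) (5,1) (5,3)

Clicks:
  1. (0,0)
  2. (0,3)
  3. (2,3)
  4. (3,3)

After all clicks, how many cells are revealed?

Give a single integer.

Answer: 11

Derivation:
Click 1 (0,0) count=1: revealed 1 new [(0,0)] -> total=1
Click 2 (0,3) count=1: revealed 1 new [(0,3)] -> total=2
Click 3 (2,3) count=1: revealed 1 new [(2,3)] -> total=3
Click 4 (3,3) count=0: revealed 8 new [(2,2) (2,4) (3,2) (3,3) (3,4) (4,2) (4,3) (4,4)] -> total=11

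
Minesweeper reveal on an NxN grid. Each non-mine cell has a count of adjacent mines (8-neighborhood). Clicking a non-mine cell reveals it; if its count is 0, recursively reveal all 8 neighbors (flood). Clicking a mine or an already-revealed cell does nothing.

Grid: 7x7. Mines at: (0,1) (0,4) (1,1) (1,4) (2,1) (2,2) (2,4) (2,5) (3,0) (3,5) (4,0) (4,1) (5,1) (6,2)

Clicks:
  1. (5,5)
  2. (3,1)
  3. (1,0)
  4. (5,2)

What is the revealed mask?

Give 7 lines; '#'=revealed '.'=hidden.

Click 1 (5,5) count=0: revealed 17 new [(3,2) (3,3) (3,4) (4,2) (4,3) (4,4) (4,5) (4,6) (5,2) (5,3) (5,4) (5,5) (5,6) (6,3) (6,4) (6,5) (6,6)] -> total=17
Click 2 (3,1) count=5: revealed 1 new [(3,1)] -> total=18
Click 3 (1,0) count=3: revealed 1 new [(1,0)] -> total=19
Click 4 (5,2) count=3: revealed 0 new [(none)] -> total=19

Answer: .......
#......
.......
.####..
..#####
..#####
...####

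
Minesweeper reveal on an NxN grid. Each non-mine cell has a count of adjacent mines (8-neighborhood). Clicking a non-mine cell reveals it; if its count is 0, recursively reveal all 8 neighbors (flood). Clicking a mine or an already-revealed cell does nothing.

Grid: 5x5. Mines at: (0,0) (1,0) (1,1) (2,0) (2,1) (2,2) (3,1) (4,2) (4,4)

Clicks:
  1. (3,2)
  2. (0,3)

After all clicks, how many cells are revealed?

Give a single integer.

Click 1 (3,2) count=4: revealed 1 new [(3,2)] -> total=1
Click 2 (0,3) count=0: revealed 10 new [(0,2) (0,3) (0,4) (1,2) (1,3) (1,4) (2,3) (2,4) (3,3) (3,4)] -> total=11

Answer: 11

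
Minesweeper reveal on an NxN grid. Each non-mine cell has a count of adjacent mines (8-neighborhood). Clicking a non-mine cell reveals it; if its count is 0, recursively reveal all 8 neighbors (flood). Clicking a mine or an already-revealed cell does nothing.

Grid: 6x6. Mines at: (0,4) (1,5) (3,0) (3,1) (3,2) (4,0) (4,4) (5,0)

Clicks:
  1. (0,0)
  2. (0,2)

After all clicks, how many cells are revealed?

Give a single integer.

Click 1 (0,0) count=0: revealed 12 new [(0,0) (0,1) (0,2) (0,3) (1,0) (1,1) (1,2) (1,3) (2,0) (2,1) (2,2) (2,3)] -> total=12
Click 2 (0,2) count=0: revealed 0 new [(none)] -> total=12

Answer: 12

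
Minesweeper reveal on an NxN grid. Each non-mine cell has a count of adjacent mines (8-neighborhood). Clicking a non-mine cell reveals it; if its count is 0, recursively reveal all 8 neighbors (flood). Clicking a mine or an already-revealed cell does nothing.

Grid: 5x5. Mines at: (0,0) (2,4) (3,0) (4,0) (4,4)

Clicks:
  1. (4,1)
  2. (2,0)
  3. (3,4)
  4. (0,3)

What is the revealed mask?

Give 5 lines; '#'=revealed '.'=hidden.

Answer: .####
.####
####.
.####
.###.

Derivation:
Click 1 (4,1) count=2: revealed 1 new [(4,1)] -> total=1
Click 2 (2,0) count=1: revealed 1 new [(2,0)] -> total=2
Click 3 (3,4) count=2: revealed 1 new [(3,4)] -> total=3
Click 4 (0,3) count=0: revealed 16 new [(0,1) (0,2) (0,3) (0,4) (1,1) (1,2) (1,3) (1,4) (2,1) (2,2) (2,3) (3,1) (3,2) (3,3) (4,2) (4,3)] -> total=19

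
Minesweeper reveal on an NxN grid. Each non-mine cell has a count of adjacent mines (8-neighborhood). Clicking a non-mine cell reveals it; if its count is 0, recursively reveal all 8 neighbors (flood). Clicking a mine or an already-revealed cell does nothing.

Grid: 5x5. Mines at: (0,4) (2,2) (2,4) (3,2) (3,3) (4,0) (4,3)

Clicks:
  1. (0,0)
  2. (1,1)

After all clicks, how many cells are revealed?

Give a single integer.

Click 1 (0,0) count=0: revealed 12 new [(0,0) (0,1) (0,2) (0,3) (1,0) (1,1) (1,2) (1,3) (2,0) (2,1) (3,0) (3,1)] -> total=12
Click 2 (1,1) count=1: revealed 0 new [(none)] -> total=12

Answer: 12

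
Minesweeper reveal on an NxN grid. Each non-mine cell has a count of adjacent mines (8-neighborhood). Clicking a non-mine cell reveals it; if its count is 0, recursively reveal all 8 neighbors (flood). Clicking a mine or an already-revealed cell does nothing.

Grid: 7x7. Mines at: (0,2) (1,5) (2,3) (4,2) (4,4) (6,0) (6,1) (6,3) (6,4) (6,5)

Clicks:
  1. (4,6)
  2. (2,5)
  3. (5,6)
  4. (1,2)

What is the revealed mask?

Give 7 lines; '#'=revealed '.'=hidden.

Answer: .......
..#....
.....##
.....##
.....##
.....##
.......

Derivation:
Click 1 (4,6) count=0: revealed 8 new [(2,5) (2,6) (3,5) (3,6) (4,5) (4,6) (5,5) (5,6)] -> total=8
Click 2 (2,5) count=1: revealed 0 new [(none)] -> total=8
Click 3 (5,6) count=1: revealed 0 new [(none)] -> total=8
Click 4 (1,2) count=2: revealed 1 new [(1,2)] -> total=9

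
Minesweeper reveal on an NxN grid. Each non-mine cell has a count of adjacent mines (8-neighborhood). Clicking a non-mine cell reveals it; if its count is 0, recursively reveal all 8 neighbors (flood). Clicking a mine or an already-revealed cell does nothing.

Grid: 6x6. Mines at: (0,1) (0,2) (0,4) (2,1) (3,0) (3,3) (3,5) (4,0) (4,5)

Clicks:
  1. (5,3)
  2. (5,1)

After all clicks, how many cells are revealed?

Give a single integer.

Click 1 (5,3) count=0: revealed 8 new [(4,1) (4,2) (4,3) (4,4) (5,1) (5,2) (5,3) (5,4)] -> total=8
Click 2 (5,1) count=1: revealed 0 new [(none)] -> total=8

Answer: 8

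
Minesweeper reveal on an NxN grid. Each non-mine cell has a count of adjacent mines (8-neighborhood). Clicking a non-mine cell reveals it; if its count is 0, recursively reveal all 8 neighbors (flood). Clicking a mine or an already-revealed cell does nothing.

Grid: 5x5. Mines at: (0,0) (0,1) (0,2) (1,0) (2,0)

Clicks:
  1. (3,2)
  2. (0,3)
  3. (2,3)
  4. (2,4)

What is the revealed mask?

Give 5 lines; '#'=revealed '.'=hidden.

Click 1 (3,2) count=0: revealed 20 new [(0,3) (0,4) (1,1) (1,2) (1,3) (1,4) (2,1) (2,2) (2,3) (2,4) (3,0) (3,1) (3,2) (3,3) (3,4) (4,0) (4,1) (4,2) (4,3) (4,4)] -> total=20
Click 2 (0,3) count=1: revealed 0 new [(none)] -> total=20
Click 3 (2,3) count=0: revealed 0 new [(none)] -> total=20
Click 4 (2,4) count=0: revealed 0 new [(none)] -> total=20

Answer: ...##
.####
.####
#####
#####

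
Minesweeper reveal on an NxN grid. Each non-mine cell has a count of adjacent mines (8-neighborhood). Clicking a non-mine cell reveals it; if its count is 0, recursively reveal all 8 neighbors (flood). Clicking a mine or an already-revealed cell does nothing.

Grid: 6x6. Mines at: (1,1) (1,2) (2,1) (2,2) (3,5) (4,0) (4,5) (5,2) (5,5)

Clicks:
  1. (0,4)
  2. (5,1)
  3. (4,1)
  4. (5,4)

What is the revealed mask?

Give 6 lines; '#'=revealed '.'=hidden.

Answer: ...###
...###
...###
......
.#....
.#..#.

Derivation:
Click 1 (0,4) count=0: revealed 9 new [(0,3) (0,4) (0,5) (1,3) (1,4) (1,5) (2,3) (2,4) (2,5)] -> total=9
Click 2 (5,1) count=2: revealed 1 new [(5,1)] -> total=10
Click 3 (4,1) count=2: revealed 1 new [(4,1)] -> total=11
Click 4 (5,4) count=2: revealed 1 new [(5,4)] -> total=12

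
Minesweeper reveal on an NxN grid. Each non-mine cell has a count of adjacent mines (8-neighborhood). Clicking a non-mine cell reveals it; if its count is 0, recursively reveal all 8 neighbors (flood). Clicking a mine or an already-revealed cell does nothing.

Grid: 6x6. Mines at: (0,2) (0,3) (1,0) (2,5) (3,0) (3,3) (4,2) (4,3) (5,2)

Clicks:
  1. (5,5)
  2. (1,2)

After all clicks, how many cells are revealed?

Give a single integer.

Click 1 (5,5) count=0: revealed 6 new [(3,4) (3,5) (4,4) (4,5) (5,4) (5,5)] -> total=6
Click 2 (1,2) count=2: revealed 1 new [(1,2)] -> total=7

Answer: 7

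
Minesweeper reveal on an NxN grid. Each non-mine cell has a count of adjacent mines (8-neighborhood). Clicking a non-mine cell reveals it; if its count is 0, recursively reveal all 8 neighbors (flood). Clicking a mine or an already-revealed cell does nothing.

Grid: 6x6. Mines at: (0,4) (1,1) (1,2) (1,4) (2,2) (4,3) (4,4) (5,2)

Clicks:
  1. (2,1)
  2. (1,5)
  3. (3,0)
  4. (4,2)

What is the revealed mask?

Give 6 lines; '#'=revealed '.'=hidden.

Answer: ......
.....#
##....
##....
###...
##....

Derivation:
Click 1 (2,1) count=3: revealed 1 new [(2,1)] -> total=1
Click 2 (1,5) count=2: revealed 1 new [(1,5)] -> total=2
Click 3 (3,0) count=0: revealed 7 new [(2,0) (3,0) (3,1) (4,0) (4,1) (5,0) (5,1)] -> total=9
Click 4 (4,2) count=2: revealed 1 new [(4,2)] -> total=10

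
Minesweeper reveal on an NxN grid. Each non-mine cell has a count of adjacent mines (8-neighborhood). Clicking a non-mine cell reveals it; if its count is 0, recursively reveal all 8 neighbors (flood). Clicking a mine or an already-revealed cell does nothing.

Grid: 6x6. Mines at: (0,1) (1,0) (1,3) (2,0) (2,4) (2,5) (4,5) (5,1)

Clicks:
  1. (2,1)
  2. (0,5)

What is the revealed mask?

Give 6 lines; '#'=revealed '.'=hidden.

Click 1 (2,1) count=2: revealed 1 new [(2,1)] -> total=1
Click 2 (0,5) count=0: revealed 4 new [(0,4) (0,5) (1,4) (1,5)] -> total=5

Answer: ....##
....##
.#....
......
......
......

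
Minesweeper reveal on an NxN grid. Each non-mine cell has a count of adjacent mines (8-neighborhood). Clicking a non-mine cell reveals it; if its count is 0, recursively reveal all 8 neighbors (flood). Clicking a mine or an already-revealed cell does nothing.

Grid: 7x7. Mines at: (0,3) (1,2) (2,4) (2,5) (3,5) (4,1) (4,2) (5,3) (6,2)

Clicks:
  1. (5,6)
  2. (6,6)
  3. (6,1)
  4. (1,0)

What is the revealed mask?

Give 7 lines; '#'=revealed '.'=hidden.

Click 1 (5,6) count=0: revealed 9 new [(4,4) (4,5) (4,6) (5,4) (5,5) (5,6) (6,4) (6,5) (6,6)] -> total=9
Click 2 (6,6) count=0: revealed 0 new [(none)] -> total=9
Click 3 (6,1) count=1: revealed 1 new [(6,1)] -> total=10
Click 4 (1,0) count=0: revealed 8 new [(0,0) (0,1) (1,0) (1,1) (2,0) (2,1) (3,0) (3,1)] -> total=18

Answer: ##.....
##.....
##.....
##.....
....###
....###
.#..###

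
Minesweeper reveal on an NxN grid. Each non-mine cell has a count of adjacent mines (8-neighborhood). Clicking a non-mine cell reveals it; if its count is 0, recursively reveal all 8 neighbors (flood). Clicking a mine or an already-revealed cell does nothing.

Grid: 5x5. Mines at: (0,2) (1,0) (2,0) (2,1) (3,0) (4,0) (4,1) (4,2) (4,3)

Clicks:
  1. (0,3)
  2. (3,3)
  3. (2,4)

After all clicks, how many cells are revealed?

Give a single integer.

Answer: 11

Derivation:
Click 1 (0,3) count=1: revealed 1 new [(0,3)] -> total=1
Click 2 (3,3) count=2: revealed 1 new [(3,3)] -> total=2
Click 3 (2,4) count=0: revealed 9 new [(0,4) (1,2) (1,3) (1,4) (2,2) (2,3) (2,4) (3,2) (3,4)] -> total=11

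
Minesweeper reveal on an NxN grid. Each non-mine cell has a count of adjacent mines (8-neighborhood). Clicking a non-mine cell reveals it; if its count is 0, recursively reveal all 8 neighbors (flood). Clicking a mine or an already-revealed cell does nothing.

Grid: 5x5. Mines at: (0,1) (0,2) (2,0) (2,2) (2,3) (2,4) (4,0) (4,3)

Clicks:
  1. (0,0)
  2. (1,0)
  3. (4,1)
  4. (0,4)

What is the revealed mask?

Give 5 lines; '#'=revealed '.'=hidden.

Click 1 (0,0) count=1: revealed 1 new [(0,0)] -> total=1
Click 2 (1,0) count=2: revealed 1 new [(1,0)] -> total=2
Click 3 (4,1) count=1: revealed 1 new [(4,1)] -> total=3
Click 4 (0,4) count=0: revealed 4 new [(0,3) (0,4) (1,3) (1,4)] -> total=7

Answer: #..##
#..##
.....
.....
.#...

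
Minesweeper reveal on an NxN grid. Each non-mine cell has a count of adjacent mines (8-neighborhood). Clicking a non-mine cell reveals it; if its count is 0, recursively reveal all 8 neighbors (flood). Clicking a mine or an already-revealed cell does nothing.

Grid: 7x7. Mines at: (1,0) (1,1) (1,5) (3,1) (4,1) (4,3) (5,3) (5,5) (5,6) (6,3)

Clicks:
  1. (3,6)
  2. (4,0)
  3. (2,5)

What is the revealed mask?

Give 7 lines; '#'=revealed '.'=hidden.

Click 1 (3,6) count=0: revealed 9 new [(2,4) (2,5) (2,6) (3,4) (3,5) (3,6) (4,4) (4,5) (4,6)] -> total=9
Click 2 (4,0) count=2: revealed 1 new [(4,0)] -> total=10
Click 3 (2,5) count=1: revealed 0 new [(none)] -> total=10

Answer: .......
.......
....###
....###
#...###
.......
.......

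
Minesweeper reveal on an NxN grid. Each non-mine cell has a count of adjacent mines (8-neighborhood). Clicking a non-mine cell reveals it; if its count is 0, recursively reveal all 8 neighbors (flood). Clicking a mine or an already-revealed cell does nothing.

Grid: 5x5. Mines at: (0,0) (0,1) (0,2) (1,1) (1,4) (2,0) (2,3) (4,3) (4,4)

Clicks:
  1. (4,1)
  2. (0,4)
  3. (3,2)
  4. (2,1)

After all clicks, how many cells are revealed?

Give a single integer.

Click 1 (4,1) count=0: revealed 6 new [(3,0) (3,1) (3,2) (4,0) (4,1) (4,2)] -> total=6
Click 2 (0,4) count=1: revealed 1 new [(0,4)] -> total=7
Click 3 (3,2) count=2: revealed 0 new [(none)] -> total=7
Click 4 (2,1) count=2: revealed 1 new [(2,1)] -> total=8

Answer: 8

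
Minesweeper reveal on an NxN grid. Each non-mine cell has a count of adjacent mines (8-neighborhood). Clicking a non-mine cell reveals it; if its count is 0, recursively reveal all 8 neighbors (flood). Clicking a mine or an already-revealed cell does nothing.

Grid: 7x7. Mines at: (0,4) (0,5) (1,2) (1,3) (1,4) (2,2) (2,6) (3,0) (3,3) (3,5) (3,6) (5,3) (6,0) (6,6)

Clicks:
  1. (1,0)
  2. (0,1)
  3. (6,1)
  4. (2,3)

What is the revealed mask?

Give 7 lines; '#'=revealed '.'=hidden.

Answer: ##.....
##.....
##.#...
.......
.......
.......
.#.....

Derivation:
Click 1 (1,0) count=0: revealed 6 new [(0,0) (0,1) (1,0) (1,1) (2,0) (2,1)] -> total=6
Click 2 (0,1) count=1: revealed 0 new [(none)] -> total=6
Click 3 (6,1) count=1: revealed 1 new [(6,1)] -> total=7
Click 4 (2,3) count=5: revealed 1 new [(2,3)] -> total=8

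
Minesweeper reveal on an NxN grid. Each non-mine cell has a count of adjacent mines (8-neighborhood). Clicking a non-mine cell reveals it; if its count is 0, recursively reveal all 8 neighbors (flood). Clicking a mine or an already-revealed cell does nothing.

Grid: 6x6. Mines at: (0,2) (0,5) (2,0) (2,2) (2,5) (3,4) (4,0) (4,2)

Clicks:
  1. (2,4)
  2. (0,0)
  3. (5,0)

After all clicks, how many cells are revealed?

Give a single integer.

Answer: 6

Derivation:
Click 1 (2,4) count=2: revealed 1 new [(2,4)] -> total=1
Click 2 (0,0) count=0: revealed 4 new [(0,0) (0,1) (1,0) (1,1)] -> total=5
Click 3 (5,0) count=1: revealed 1 new [(5,0)] -> total=6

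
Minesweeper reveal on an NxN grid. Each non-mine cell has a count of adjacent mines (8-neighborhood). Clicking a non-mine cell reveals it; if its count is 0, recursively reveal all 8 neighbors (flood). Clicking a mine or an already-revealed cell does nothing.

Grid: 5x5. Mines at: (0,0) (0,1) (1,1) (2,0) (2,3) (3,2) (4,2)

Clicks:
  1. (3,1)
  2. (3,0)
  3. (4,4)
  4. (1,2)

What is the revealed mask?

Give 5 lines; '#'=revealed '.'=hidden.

Click 1 (3,1) count=3: revealed 1 new [(3,1)] -> total=1
Click 2 (3,0) count=1: revealed 1 new [(3,0)] -> total=2
Click 3 (4,4) count=0: revealed 4 new [(3,3) (3,4) (4,3) (4,4)] -> total=6
Click 4 (1,2) count=3: revealed 1 new [(1,2)] -> total=7

Answer: .....
..#..
.....
##.##
...##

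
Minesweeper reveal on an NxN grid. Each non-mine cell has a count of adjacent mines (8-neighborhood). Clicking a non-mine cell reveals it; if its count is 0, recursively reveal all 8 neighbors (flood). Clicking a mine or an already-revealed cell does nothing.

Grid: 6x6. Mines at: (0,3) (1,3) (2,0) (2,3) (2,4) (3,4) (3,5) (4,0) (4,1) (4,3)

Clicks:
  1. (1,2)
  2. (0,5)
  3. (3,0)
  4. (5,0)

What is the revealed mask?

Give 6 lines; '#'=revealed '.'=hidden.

Click 1 (1,2) count=3: revealed 1 new [(1,2)] -> total=1
Click 2 (0,5) count=0: revealed 4 new [(0,4) (0,5) (1,4) (1,5)] -> total=5
Click 3 (3,0) count=3: revealed 1 new [(3,0)] -> total=6
Click 4 (5,0) count=2: revealed 1 new [(5,0)] -> total=7

Answer: ....##
..#.##
......
#.....
......
#.....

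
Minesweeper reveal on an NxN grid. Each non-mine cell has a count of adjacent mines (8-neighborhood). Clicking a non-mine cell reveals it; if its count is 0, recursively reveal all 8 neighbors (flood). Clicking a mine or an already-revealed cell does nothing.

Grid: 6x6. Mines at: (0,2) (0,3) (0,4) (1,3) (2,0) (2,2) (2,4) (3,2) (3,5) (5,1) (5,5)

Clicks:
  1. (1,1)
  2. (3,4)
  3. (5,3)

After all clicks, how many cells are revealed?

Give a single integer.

Answer: 8

Derivation:
Click 1 (1,1) count=3: revealed 1 new [(1,1)] -> total=1
Click 2 (3,4) count=2: revealed 1 new [(3,4)] -> total=2
Click 3 (5,3) count=0: revealed 6 new [(4,2) (4,3) (4,4) (5,2) (5,3) (5,4)] -> total=8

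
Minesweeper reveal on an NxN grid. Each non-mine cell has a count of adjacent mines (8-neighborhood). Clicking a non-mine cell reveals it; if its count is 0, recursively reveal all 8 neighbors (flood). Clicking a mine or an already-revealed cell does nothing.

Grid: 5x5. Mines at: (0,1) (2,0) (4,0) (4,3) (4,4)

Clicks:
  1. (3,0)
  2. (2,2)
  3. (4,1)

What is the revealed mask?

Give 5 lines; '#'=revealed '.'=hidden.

Answer: ..###
.####
.####
#####
.#...

Derivation:
Click 1 (3,0) count=2: revealed 1 new [(3,0)] -> total=1
Click 2 (2,2) count=0: revealed 15 new [(0,2) (0,3) (0,4) (1,1) (1,2) (1,3) (1,4) (2,1) (2,2) (2,3) (2,4) (3,1) (3,2) (3,3) (3,4)] -> total=16
Click 3 (4,1) count=1: revealed 1 new [(4,1)] -> total=17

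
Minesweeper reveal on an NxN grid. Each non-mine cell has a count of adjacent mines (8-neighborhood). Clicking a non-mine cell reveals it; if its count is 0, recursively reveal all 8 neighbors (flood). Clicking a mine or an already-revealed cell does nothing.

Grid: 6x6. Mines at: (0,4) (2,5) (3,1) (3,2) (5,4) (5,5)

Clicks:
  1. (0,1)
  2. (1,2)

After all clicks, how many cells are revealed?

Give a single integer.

Answer: 12

Derivation:
Click 1 (0,1) count=0: revealed 12 new [(0,0) (0,1) (0,2) (0,3) (1,0) (1,1) (1,2) (1,3) (2,0) (2,1) (2,2) (2,3)] -> total=12
Click 2 (1,2) count=0: revealed 0 new [(none)] -> total=12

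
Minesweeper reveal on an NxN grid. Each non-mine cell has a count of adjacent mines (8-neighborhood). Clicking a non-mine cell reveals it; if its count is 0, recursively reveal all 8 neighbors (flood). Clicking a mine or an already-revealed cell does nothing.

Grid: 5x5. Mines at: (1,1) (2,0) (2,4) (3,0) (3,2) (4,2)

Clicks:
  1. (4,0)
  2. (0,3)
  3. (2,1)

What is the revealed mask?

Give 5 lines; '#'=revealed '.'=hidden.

Click 1 (4,0) count=1: revealed 1 new [(4,0)] -> total=1
Click 2 (0,3) count=0: revealed 6 new [(0,2) (0,3) (0,4) (1,2) (1,3) (1,4)] -> total=7
Click 3 (2,1) count=4: revealed 1 new [(2,1)] -> total=8

Answer: ..###
..###
.#...
.....
#....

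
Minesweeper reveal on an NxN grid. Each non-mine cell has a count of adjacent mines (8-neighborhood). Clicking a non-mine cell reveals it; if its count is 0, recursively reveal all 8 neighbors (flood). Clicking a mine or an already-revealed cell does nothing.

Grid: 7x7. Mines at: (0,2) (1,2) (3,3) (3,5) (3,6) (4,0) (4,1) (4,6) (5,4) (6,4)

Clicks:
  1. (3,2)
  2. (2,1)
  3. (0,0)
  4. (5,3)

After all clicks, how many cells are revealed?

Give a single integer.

Click 1 (3,2) count=2: revealed 1 new [(3,2)] -> total=1
Click 2 (2,1) count=1: revealed 1 new [(2,1)] -> total=2
Click 3 (0,0) count=0: revealed 7 new [(0,0) (0,1) (1,0) (1,1) (2,0) (3,0) (3,1)] -> total=9
Click 4 (5,3) count=2: revealed 1 new [(5,3)] -> total=10

Answer: 10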